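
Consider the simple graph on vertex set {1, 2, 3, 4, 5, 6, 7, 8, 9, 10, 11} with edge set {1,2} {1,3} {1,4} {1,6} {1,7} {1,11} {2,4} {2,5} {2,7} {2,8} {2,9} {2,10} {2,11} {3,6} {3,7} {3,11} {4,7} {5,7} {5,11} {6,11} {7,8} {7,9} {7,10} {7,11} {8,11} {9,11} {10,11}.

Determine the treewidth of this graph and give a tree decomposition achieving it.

Treewidth 3.
One optimal decomposition is:
Bags: B1 = {1, 2, 7, 11}  B2 = {2, 5, 7, 11}  B3 = {1, 3, 7, 11}  B4 = {2, 7, 9, 11}  B5 = {2, 7, 10, 11}  B6 = {1, 3, 6, 11}  B7 = {1, 2, 4, 7}  B8 = {2, 7, 8, 11}
Tree: B1–B2, B1–B3, B1–B4, B4–B5, B3–B6, B1–B7, B5–B8

Every bag has size at most 4, so the width is 4 − 1 = 3 and tw(G) ≤ 3. On the other hand G contains the 4-clique {1, 3, 6, 11}. A clique must lie in a single bag of any decomposition, so no decomposition can have width below 3. The upper and lower bounds meet at 3, so that is the treewidth.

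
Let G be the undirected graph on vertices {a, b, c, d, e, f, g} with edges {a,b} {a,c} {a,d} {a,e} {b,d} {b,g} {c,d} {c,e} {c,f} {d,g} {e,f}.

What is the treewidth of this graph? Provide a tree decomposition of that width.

The largest bag has 3 vertices, giving width 2; this decomposition certifies tw(G) ≤ 2. For the lower bound, the 3 vertices {b, d, g} are pairwise adjacent, and any tree decomposition puts a clique entirely inside one bag — forcing width ≥ 2. Hence tw(G) = 2 exactly.

Treewidth 2.
Bags: B1 = {a, c, e}  B2 = {c, e, f}  B3 = {a, c, d}  B4 = {a, b, d}  B5 = {b, d, g}
Tree: B1–B2, B1–B3, B3–B4, B4–B5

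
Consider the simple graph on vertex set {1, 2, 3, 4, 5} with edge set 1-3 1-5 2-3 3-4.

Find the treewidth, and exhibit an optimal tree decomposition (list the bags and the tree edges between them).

Each bag holds 2 vertices, so the decomposition has width 1, which upper-bounds the treewidth. Since G has at least one edge (e.g. 1–3), it is not an edgeless graph, so tw(G) ≥ 1. Combining the bounds, tw(G) = 1.

Treewidth 1.
One such decomposition:
Bags: B1 = {1, 3}  B2 = {2, 3}  B3 = {3, 4}  B4 = {1, 5}
Tree: B1–B2, B1–B3, B1–B4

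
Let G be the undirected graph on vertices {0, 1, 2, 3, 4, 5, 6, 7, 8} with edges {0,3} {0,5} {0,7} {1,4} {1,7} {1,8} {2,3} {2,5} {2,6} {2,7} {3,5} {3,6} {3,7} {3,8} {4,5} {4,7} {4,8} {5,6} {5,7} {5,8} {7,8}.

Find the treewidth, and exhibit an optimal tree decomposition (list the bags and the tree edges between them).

Every bag has size at most 4, so the width is 4 − 1 = 3 and tw(G) ≤ 3. Conversely, {1, 4, 7, 8} is a clique of size 4, and the vertices of any clique must share a bag in every tree decomposition; so some bag has ≥ 4 vertices and tw(G) ≥ 3. Therefore the treewidth is 3.

Treewidth 3.
One optimal decomposition is:
Bags: B1 = {3, 5, 7, 8}  B2 = {2, 3, 5, 7}  B3 = {4, 5, 7, 8}  B4 = {1, 4, 7, 8}  B5 = {0, 3, 5, 7}  B6 = {2, 3, 5, 6}
Tree: B1–B2, B1–B3, B3–B4, B2–B5, B2–B6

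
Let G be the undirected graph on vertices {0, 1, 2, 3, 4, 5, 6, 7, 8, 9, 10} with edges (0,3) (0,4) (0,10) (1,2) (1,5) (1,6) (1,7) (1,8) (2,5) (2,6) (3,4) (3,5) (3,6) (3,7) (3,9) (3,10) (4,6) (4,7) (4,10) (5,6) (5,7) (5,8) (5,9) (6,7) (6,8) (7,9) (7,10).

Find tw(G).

A width-3 tree decomposition is:
Bags: B1 = {3, 5, 6, 7}  B2 = {1, 5, 6, 7}  B3 = {3, 4, 6, 7}  B4 = {3, 5, 7, 9}  B5 = {1, 2, 5, 6}  B6 = {3, 4, 7, 10}  B7 = {0, 3, 4, 10}  B8 = {1, 5, 6, 8}
Tree: B1–B2, B1–B3, B1–B4, B2–B5, B3–B6, B6–B7, B5–B8
Every bag has size at most 4, so the width is 4 − 1 = 3 and tw(G) ≤ 3. Conversely, {1, 5, 6, 8} is a clique of size 4, and the vertices of any clique must share a bag in every tree decomposition; so some bag has ≥ 4 vertices and tw(G) ≥ 3. Therefore the treewidth is 3.

3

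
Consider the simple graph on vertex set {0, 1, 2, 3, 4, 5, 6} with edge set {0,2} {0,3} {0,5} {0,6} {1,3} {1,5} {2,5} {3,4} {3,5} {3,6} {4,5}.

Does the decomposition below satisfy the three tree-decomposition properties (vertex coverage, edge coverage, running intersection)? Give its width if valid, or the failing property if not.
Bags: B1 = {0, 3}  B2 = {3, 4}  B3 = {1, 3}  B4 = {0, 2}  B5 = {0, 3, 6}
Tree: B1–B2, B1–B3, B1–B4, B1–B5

A tree decomposition must satisfy three properties: every vertex lies in some bag; for every edge, both endpoints lie together in some bag; and for every vertex, the bags containing it form a connected subtree. Here vertex 5 appears in no bag, so the decomposition is invalid.

No — vertex 5 appears in no bag.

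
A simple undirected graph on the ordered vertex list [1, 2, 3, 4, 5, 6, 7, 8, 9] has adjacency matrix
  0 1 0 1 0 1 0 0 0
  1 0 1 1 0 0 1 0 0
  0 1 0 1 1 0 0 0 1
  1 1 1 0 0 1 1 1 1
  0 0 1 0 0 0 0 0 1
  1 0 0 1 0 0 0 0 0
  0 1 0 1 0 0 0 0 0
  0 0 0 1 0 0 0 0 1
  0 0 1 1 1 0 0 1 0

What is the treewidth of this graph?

A width-2 tree decomposition is:
Bags: B1 = {2, 3, 4}  B2 = {3, 4, 9}  B3 = {1, 2, 4}  B4 = {1, 4, 6}  B5 = {2, 4, 7}  B6 = {4, 8, 9}  B7 = {3, 5, 9}
Tree: B1–B2, B1–B3, B3–B4, B3–B5, B2–B6, B2–B7
Each bag holds 3 vertices, so the decomposition has width 2, which upper-bounds the treewidth. On the other hand G contains the 3-clique {4, 8, 9}. A clique must lie in a single bag of any decomposition, so no decomposition can have width below 2. Hence tw(G) = 2 exactly.

2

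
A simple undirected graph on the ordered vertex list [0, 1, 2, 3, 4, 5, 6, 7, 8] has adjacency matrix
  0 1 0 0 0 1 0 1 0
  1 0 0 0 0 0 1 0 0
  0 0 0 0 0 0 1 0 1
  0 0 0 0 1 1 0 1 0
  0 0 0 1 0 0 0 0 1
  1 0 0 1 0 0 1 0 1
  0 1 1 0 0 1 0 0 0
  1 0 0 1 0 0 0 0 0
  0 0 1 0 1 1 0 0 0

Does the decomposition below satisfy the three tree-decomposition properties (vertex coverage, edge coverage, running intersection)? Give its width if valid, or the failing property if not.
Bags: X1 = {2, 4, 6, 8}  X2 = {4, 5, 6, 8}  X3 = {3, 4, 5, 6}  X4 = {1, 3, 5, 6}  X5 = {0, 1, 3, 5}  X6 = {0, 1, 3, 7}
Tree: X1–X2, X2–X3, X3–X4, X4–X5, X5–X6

Yes; width 3.

Checking the three conditions: (i) the bags cover all of {0, 1, 2, 3, 4, 5, 6, 7, 8}; (ii) for each edge, some bag contains both endpoints; (iii) the bags containing any fixed vertex form a subtree. All hold, so the decomposition is valid with width 4 − 1 = 3.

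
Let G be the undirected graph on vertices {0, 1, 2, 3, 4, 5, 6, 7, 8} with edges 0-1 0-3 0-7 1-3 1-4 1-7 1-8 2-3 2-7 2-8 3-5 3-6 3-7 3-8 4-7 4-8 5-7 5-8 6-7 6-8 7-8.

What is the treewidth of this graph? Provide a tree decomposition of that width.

Each bag holds 4 vertices, so the decomposition has width 3, which upper-bounds the treewidth. On the other hand G contains the 4-clique {0, 1, 3, 7}. A clique must lie in a single bag of any decomposition, so no decomposition can have width below 3. Therefore the treewidth is 3.

Treewidth 3.
Bags: B1 = {1, 3, 7, 8}  B2 = {2, 3, 7, 8}  B3 = {3, 5, 7, 8}  B4 = {0, 1, 3, 7}  B5 = {3, 6, 7, 8}  B6 = {1, 4, 7, 8}
Tree: B1–B2, B2–B3, B1–B4, B2–B5, B1–B6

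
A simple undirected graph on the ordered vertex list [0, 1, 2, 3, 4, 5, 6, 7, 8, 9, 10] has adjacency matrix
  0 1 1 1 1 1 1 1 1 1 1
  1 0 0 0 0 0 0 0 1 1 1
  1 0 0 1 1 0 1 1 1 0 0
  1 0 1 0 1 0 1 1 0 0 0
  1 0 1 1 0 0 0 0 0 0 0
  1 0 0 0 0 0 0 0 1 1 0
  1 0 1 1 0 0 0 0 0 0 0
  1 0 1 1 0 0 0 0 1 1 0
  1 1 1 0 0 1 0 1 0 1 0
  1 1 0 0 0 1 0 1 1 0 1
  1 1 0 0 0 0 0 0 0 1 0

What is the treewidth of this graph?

3

A width-3 tree decomposition is:
Bags: B1 = {0, 5, 8, 9}  B2 = {0, 7, 8, 9}  B3 = {0, 2, 7, 8}  B4 = {0, 2, 3, 7}  B5 = {0, 2, 3, 4}  B6 = {0, 2, 3, 6}  B7 = {0, 1, 8, 9}  B8 = {0, 1, 9, 10}
Tree: B1–B2, B2–B3, B3–B4, B4–B5, B4–B6, B1–B7, B7–B8
The largest bag has 4 vertices, giving width 3; this decomposition certifies tw(G) ≤ 3. On the other hand G contains the 4-clique {0, 1, 8, 9}. A clique must lie in a single bag of any decomposition, so no decomposition can have width below 3. Combining the bounds, tw(G) = 3.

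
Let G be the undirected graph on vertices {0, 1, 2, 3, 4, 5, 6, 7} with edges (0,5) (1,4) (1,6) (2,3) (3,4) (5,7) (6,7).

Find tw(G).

A width-1 tree decomposition is:
Bags: B1 = {2, 3}  B2 = {3, 4}  B3 = {1, 4}  B4 = {1, 6}  B5 = {6, 7}  B6 = {5, 7}  B7 = {0, 5}
Tree: B1–B2, B2–B3, B3–B4, B4–B5, B5–B6, B6–B7
The largest bag has 2 vertices, giving width 1; this decomposition certifies tw(G) ≤ 1. Any graph with an edge has treewidth ≥ 1, and G has the edge 2–3. Therefore the treewidth is 1.

1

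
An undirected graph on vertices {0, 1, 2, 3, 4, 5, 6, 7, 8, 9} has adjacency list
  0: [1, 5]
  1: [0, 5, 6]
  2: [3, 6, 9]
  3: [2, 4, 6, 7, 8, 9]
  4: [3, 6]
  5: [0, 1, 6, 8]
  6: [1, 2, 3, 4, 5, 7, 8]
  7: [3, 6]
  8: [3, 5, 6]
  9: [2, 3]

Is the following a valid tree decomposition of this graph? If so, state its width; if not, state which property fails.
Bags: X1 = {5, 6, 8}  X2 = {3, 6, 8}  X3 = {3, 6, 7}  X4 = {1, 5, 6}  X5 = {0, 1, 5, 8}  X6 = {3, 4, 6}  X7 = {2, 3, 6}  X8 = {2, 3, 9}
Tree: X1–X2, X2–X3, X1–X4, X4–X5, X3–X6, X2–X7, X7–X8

A tree decomposition must satisfy three properties: every vertex lies in some bag; for every edge, both endpoints lie together in some bag; and for every vertex, the bags containing it form a connected subtree. Here bags containing vertex 8 are not connected in the tree, so the decomposition is invalid.

No — bags containing vertex 8 are not connected in the tree.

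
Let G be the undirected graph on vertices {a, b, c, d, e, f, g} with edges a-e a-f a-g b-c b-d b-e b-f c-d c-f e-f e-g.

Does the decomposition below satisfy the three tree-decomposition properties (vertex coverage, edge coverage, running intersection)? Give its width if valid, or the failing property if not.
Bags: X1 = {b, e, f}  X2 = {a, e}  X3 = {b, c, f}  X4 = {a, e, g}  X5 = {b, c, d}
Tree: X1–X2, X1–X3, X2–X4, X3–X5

No — edge (f,a) lies in no bag.

A tree decomposition must satisfy three properties: every vertex lies in some bag; for every edge, both endpoints lie together in some bag; and for every vertex, the bags containing it form a connected subtree. Here edge (f,a) lies in no bag, so the decomposition is invalid.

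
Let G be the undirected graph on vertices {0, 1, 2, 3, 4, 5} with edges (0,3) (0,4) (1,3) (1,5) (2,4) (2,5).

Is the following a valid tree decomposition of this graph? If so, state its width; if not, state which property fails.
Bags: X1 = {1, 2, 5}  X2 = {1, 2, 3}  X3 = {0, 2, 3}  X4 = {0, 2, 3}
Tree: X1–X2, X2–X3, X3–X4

A tree decomposition must satisfy three properties: every vertex lies in some bag; for every edge, both endpoints lie together in some bag; and for every vertex, the bags containing it form a connected subtree. Here vertex 4 appears in no bag, so the decomposition is invalid.

No — vertex 4 appears in no bag.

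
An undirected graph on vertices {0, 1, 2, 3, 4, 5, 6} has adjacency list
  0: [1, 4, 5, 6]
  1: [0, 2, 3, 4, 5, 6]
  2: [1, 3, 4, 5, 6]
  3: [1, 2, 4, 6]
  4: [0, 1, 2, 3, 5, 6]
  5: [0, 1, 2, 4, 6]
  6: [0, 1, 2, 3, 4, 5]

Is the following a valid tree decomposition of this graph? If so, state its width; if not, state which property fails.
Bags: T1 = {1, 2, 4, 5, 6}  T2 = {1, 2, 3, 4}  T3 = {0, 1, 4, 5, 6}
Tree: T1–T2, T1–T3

A tree decomposition must satisfy three properties: every vertex lies in some bag; for every edge, both endpoints lie together in some bag; and for every vertex, the bags containing it form a connected subtree. Here edge (6,3) lies in no bag, so the decomposition is invalid.

No — edge (6,3) lies in no bag.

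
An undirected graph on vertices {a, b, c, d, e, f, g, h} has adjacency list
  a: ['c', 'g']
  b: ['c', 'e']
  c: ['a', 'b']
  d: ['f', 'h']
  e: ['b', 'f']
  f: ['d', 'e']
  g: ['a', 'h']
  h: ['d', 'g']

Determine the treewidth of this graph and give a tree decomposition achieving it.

Treewidth 2.
One such decomposition:
Bags: B1 = {a, b, c}  B2 = {a, b, g}  B3 = {b, g, h}  B4 = {b, d, h}  B5 = {b, d, f}  B6 = {b, e, f}
Tree: B1–B2, B2–B3, B3–B4, B4–B5, B5–B6

The largest bag has 3 vertices, giving width 2; this decomposition certifies tw(G) ≤ 2. The edges b–c–a–g–h–d–f–e–b form a cycle, so G is not a tree and its treewidth is at least 2. Hence tw(G) = 2 exactly.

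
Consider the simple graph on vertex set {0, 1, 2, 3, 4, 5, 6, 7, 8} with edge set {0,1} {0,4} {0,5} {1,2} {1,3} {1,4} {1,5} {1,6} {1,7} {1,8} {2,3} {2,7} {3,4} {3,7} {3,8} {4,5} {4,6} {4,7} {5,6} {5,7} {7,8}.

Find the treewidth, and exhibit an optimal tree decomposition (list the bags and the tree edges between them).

Each bag holds 4 vertices, so the decomposition has width 3, which upper-bounds the treewidth. For the lower bound, the 4 vertices {1, 3, 7, 8} are pairwise adjacent, and any tree decomposition puts a clique entirely inside one bag — forcing width ≥ 3. Combining the bounds, tw(G) = 3.

Treewidth 3.
One optimal decomposition is:
Bags: B1 = {0, 1, 4, 5}  B2 = {1, 4, 5, 7}  B3 = {1, 3, 4, 7}  B4 = {1, 2, 3, 7}  B5 = {1, 3, 7, 8}  B6 = {1, 4, 5, 6}
Tree: B1–B2, B2–B3, B3–B4, B4–B5, B1–B6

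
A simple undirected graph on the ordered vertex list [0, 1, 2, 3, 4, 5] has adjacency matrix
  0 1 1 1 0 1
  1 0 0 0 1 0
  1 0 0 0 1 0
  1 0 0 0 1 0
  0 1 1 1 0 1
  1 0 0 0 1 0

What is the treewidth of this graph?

A width-2 tree decomposition is:
Bags: B1 = {0, 3, 4}  B2 = {0, 4, 5}  B3 = {0, 2, 4}  B4 = {0, 1, 4}
Tree: B1–B2, B2–B3, B3–B4
Each bag holds 3 vertices, so the decomposition has width 2, which upper-bounds the treewidth. For the lower bound, G contains the cycle 3–0–5–4–3, so G is not a forest; only forests have treewidth ≤ 1, hence tw(G) ≥ 2. Hence tw(G) = 2 exactly.

2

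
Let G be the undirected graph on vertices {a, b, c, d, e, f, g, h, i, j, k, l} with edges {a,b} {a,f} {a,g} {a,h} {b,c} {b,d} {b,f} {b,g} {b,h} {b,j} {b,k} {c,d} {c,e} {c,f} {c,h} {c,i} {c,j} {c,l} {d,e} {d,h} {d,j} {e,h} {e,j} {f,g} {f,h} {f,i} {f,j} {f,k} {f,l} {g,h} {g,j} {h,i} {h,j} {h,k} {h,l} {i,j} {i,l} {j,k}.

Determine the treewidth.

4

A width-4 tree decomposition is:
Bags: B1 = {c, f, h, i, j}  B2 = {b, c, f, h, j}  B3 = {b, f, h, j, k}  B4 = {b, f, g, h, j}  B5 = {c, f, h, i, l}  B6 = {b, c, d, h, j}  B7 = {a, b, f, g, h}  B8 = {c, d, e, h, j}
Tree: B1–B2, B2–B3, B2–B4, B1–B5, B2–B6, B4–B7, B6–B8
Every bag has size at most 5, so the width is 5 − 1 = 4 and tw(G) ≤ 4. Conversely, {c, d, e, h, j} is a clique of size 5, and the vertices of any clique must share a bag in every tree decomposition; so some bag has ≥ 5 vertices and tw(G) ≥ 4. Combining the bounds, tw(G) = 4.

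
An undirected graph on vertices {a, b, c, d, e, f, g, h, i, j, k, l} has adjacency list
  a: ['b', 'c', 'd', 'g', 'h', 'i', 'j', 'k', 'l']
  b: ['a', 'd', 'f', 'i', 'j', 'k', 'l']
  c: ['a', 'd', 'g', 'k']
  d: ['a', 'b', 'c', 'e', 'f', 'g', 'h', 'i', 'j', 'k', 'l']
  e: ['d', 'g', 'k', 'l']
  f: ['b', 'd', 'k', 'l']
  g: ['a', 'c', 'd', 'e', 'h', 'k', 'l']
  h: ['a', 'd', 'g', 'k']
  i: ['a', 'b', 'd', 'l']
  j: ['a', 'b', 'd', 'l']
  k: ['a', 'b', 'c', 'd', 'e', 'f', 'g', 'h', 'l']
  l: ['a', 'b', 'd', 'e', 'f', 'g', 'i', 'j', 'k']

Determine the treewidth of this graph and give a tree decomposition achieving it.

Treewidth 4.
One optimal decomposition is:
Bags: B1 = {a, b, d, j, l}  B2 = {a, b, d, k, l}  B3 = {a, d, g, k, l}  B4 = {a, d, g, h, k}  B5 = {a, c, d, g, k}  B6 = {b, d, f, k, l}  B7 = {a, b, d, i, l}  B8 = {d, e, g, k, l}
Tree: B1–B2, B2–B3, B3–B4, B4–B5, B2–B6, B2–B7, B3–B8

Each bag holds 5 vertices, so the decomposition has width 4, which upper-bounds the treewidth. Conversely, {a, b, d, j, l} is a clique of size 5, and the vertices of any clique must share a bag in every tree decomposition; so some bag has ≥ 5 vertices and tw(G) ≥ 4. Therefore the treewidth is 4.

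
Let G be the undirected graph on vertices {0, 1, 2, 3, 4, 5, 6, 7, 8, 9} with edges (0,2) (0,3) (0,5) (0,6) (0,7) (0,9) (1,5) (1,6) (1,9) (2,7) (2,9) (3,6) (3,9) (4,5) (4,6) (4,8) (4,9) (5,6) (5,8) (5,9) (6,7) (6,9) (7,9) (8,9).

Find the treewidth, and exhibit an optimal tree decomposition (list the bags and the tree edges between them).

Treewidth 3.
One optimal decomposition is:
Bags: B1 = {0, 5, 6, 9}  B2 = {0, 3, 6, 9}  B3 = {1, 5, 6, 9}  B4 = {4, 5, 6, 9}  B5 = {0, 6, 7, 9}  B6 = {0, 2, 7, 9}  B7 = {4, 5, 8, 9}
Tree: B1–B2, B1–B3, B3–B4, B2–B5, B5–B6, B4–B7

Every bag has size at most 4, so the width is 4 − 1 = 3 and tw(G) ≤ 3. On the other hand G contains the 4-clique {4, 5, 8, 9}. A clique must lie in a single bag of any decomposition, so no decomposition can have width below 3. Therefore the treewidth is 3.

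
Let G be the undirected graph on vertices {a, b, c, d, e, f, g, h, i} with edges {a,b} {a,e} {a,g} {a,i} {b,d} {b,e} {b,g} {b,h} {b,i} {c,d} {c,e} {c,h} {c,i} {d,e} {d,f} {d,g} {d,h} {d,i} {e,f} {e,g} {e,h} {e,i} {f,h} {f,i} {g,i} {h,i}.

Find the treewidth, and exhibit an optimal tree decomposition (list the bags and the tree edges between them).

Every bag has size at most 5, so the width is 5 − 1 = 4 and tw(G) ≤ 4. Conversely, {b, d, e, g, i} is a clique of size 5, and the vertices of any clique must share a bag in every tree decomposition; so some bag has ≥ 5 vertices and tw(G) ≥ 4. Therefore the treewidth is 4.

Treewidth 4.
One such decomposition:
Bags: B1 = {b, d, e, g, i}  B2 = {b, d, e, h, i}  B3 = {a, b, e, g, i}  B4 = {d, e, f, h, i}  B5 = {c, d, e, h, i}
Tree: B1–B2, B1–B3, B2–B4, B4–B5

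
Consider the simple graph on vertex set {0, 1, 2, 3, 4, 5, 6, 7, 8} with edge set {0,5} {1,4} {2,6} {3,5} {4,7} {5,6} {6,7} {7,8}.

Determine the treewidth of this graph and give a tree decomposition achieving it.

Treewidth 1.
One optimal decomposition is:
Bags: B1 = {2, 6}  B2 = {5, 6}  B3 = {6, 7}  B4 = {4, 7}  B5 = {3, 5}  B6 = {7, 8}  B7 = {1, 4}  B8 = {0, 5}
Tree: B1–B2, B2–B3, B3–B4, B2–B5, B3–B6, B4–B7, B2–B8

The largest bag has 2 vertices, giving width 1; this decomposition certifies tw(G) ≤ 1. Since G has at least one edge (e.g. 2–6), it is not an edgeless graph, so tw(G) ≥ 1. Combining the bounds, tw(G) = 1.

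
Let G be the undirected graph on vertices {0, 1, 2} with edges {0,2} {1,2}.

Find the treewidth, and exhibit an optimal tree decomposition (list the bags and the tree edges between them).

Each bag holds 2 vertices, so the decomposition has width 1, which upper-bounds the treewidth. Any graph with an edge has treewidth ≥ 1, and G has the edge 2–0. The upper and lower bounds meet at 1, so that is the treewidth.

Treewidth 1.
One optimal decomposition is:
Bags: B1 = {0, 2}  B2 = {1, 2}
Tree: B1–B2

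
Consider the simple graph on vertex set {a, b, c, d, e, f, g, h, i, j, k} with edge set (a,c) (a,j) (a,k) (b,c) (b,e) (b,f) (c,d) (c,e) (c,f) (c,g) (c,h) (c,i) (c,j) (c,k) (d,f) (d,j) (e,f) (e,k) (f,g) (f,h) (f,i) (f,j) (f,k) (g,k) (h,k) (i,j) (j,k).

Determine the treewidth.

3

A width-3 tree decomposition is:
Bags: B1 = {c, f, h, k}  B2 = {c, f, g, k}  B3 = {c, e, f, k}  B4 = {c, f, j, k}  B5 = {c, f, i, j}  B6 = {b, c, e, f}  B7 = {c, d, f, j}  B8 = {a, c, j, k}
Tree: B1–B2, B1–B3, B2–B4, B4–B5, B3–B6, B5–B7, B4–B8
The largest bag has 4 vertices, giving width 3; this decomposition certifies tw(G) ≤ 3. For the lower bound, the 4 vertices {a, c, j, k} are pairwise adjacent, and any tree decomposition puts a clique entirely inside one bag — forcing width ≥ 3. Combining the bounds, tw(G) = 3.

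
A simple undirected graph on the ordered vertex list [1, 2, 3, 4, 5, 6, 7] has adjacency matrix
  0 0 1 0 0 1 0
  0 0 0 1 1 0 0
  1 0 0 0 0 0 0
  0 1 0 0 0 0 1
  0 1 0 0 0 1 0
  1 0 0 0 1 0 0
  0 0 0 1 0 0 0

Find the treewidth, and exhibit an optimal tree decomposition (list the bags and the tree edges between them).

Every bag has size at most 2, so the width is 2 − 1 = 1 and tw(G) ≤ 1. Since G has at least one edge (e.g. 7–4), it is not an edgeless graph, so tw(G) ≥ 1. Hence tw(G) = 1 exactly.

Treewidth 1.
One such decomposition:
Bags: B1 = {4, 7}  B2 = {2, 4}  B3 = {2, 5}  B4 = {5, 6}  B5 = {1, 6}  B6 = {1, 3}
Tree: B1–B2, B2–B3, B3–B4, B4–B5, B5–B6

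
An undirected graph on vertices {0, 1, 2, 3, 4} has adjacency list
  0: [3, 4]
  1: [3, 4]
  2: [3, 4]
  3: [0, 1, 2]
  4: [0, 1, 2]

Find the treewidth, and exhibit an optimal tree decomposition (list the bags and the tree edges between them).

Treewidth 2.
One optimal decomposition is:
Bags: B1 = {2, 3, 4}  B2 = {0, 3, 4}  B3 = {1, 3, 4}
Tree: B1–B2, B2–B3

Every bag has size at most 3, so the width is 3 − 1 = 2 and tw(G) ≤ 2. The edges 2–4–0–3–2 form a cycle, so G is not a tree and its treewidth is at least 2. Combining the bounds, tw(G) = 2.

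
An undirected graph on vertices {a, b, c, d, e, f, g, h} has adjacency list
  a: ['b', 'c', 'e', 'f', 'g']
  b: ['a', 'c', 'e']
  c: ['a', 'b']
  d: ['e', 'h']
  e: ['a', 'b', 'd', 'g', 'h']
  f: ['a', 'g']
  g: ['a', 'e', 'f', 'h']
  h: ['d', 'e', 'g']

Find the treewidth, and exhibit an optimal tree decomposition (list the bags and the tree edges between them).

Treewidth 2.
One such decomposition:
Bags: B1 = {a, b, c}  B2 = {a, b, e}  B3 = {a, e, g}  B4 = {e, g, h}  B5 = {a, f, g}  B6 = {d, e, h}
Tree: B1–B2, B2–B3, B3–B4, B3–B5, B4–B6

Every bag has size at most 3, so the width is 3 − 1 = 2 and tw(G) ≤ 2. For the lower bound, the 3 vertices {d, e, h} are pairwise adjacent, and any tree decomposition puts a clique entirely inside one bag — forcing width ≥ 2. The upper and lower bounds meet at 2, so that is the treewidth.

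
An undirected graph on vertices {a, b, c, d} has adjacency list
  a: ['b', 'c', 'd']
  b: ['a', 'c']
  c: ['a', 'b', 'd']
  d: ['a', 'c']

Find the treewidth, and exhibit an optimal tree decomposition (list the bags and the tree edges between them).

Treewidth 2.
Bags: B1 = {a, c, d}  B2 = {a, b, c}
Tree: B1–B2

Every bag has size at most 3, so the width is 3 − 1 = 2 and tw(G) ≤ 2. On the other hand G contains the 3-clique {a, c, d}. A clique must lie in a single bag of any decomposition, so no decomposition can have width below 2. Hence tw(G) = 2 exactly.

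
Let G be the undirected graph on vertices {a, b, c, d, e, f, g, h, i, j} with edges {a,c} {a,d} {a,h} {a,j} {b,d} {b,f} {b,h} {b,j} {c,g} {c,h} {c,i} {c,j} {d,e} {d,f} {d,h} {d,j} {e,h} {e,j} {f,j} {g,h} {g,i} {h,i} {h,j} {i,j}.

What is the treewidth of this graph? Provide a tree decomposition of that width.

Treewidth 3.
One such decomposition:
Bags: B1 = {b, d, h, j}  B2 = {d, e, h, j}  B3 = {a, d, h, j}  B4 = {b, d, f, j}  B5 = {a, c, h, j}  B6 = {c, h, i, j}  B7 = {c, g, h, i}
Tree: B1–B2, B1–B3, B1–B4, B3–B5, B5–B6, B6–B7

Every bag has size at most 4, so the width is 4 − 1 = 3 and tw(G) ≤ 3. For the lower bound, the 4 vertices {c, g, h, i} are pairwise adjacent, and any tree decomposition puts a clique entirely inside one bag — forcing width ≥ 3. Combining the bounds, tw(G) = 3.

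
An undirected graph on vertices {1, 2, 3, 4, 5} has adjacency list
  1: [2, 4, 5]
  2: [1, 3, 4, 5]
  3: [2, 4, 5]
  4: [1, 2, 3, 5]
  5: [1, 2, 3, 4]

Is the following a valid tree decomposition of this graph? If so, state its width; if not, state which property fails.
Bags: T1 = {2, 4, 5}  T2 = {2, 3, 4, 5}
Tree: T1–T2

No — vertex 1 appears in no bag.

A tree decomposition must satisfy three properties: every vertex lies in some bag; for every edge, both endpoints lie together in some bag; and for every vertex, the bags containing it form a connected subtree. Here vertex 1 appears in no bag, so the decomposition is invalid.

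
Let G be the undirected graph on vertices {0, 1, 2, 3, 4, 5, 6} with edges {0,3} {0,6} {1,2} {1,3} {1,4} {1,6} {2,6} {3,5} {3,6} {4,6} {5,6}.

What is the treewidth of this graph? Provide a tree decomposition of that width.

Treewidth 2.
One such decomposition:
Bags: B1 = {1, 3, 6}  B2 = {1, 2, 6}  B3 = {0, 3, 6}  B4 = {1, 4, 6}  B5 = {3, 5, 6}
Tree: B1–B2, B1–B3, B1–B4, B1–B5

The largest bag has 3 vertices, giving width 2; this decomposition certifies tw(G) ≤ 2. For the lower bound, the 3 vertices {0, 3, 6} are pairwise adjacent, and any tree decomposition puts a clique entirely inside one bag — forcing width ≥ 2. Hence tw(G) = 2 exactly.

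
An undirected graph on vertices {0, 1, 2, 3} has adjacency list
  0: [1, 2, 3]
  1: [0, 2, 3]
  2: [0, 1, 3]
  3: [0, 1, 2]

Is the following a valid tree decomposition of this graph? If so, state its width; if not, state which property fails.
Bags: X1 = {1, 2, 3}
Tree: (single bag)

A tree decomposition must satisfy three properties: every vertex lies in some bag; for every edge, both endpoints lie together in some bag; and for every vertex, the bags containing it form a connected subtree. Here vertex 0 appears in no bag, so the decomposition is invalid.

No — vertex 0 appears in no bag.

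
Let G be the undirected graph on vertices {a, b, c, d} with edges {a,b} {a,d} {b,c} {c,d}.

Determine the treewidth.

2

A width-2 tree decomposition is:
Bags: B1 = {a, b, d}  B2 = {b, c, d}
Tree: B1–B2
Each bag holds 3 vertices, so the decomposition has width 2, which upper-bounds the treewidth. The edges b–a–d–c–b form a cycle, so G is not a tree and its treewidth is at least 2. Hence tw(G) = 2 exactly.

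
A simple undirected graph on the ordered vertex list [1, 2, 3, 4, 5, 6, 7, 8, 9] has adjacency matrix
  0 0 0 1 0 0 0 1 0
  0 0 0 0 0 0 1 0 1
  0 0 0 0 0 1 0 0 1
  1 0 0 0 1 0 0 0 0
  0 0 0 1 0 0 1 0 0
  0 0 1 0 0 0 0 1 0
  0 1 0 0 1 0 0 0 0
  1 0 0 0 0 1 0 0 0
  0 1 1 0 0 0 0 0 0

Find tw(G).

2

A width-2 tree decomposition is:
Bags: B1 = {3, 6, 9}  B2 = {2, 6, 9}  B3 = {2, 6, 7}  B4 = {5, 6, 7}  B5 = {4, 5, 6}  B6 = {1, 4, 6}  B7 = {1, 6, 8}
Tree: B1–B2, B2–B3, B3–B4, B4–B5, B5–B6, B6–B7
Every bag has size at most 3, so the width is 3 − 1 = 2 and tw(G) ≤ 2. Since 6–3–9–2–7–5–4–1–8–6 is a cycle in G, G is not acyclic. Forests are exactly the graphs of treewidth ≤ 1, so tw(G) ≥ 2. Combining the bounds, tw(G) = 2.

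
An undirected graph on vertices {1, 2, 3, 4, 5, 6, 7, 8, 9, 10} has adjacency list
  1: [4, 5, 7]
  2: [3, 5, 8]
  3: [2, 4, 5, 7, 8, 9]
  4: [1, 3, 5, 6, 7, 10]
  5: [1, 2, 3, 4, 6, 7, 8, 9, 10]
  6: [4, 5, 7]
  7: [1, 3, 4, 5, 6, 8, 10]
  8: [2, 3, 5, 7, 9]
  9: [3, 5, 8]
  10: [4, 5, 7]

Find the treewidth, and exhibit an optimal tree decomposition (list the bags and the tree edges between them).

Treewidth 3.
One optimal decomposition is:
Bags: B1 = {1, 4, 5, 7}  B2 = {3, 4, 5, 7}  B3 = {3, 5, 7, 8}  B4 = {3, 5, 8, 9}  B5 = {2, 3, 5, 8}  B6 = {4, 5, 7, 10}  B7 = {4, 5, 6, 7}
Tree: B1–B2, B2–B3, B3–B4, B4–B5, B2–B6, B2–B7

The largest bag has 4 vertices, giving width 3; this decomposition certifies tw(G) ≤ 3. On the other hand G contains the 4-clique {3, 5, 8, 9}. A clique must lie in a single bag of any decomposition, so no decomposition can have width below 3. Hence tw(G) = 3 exactly.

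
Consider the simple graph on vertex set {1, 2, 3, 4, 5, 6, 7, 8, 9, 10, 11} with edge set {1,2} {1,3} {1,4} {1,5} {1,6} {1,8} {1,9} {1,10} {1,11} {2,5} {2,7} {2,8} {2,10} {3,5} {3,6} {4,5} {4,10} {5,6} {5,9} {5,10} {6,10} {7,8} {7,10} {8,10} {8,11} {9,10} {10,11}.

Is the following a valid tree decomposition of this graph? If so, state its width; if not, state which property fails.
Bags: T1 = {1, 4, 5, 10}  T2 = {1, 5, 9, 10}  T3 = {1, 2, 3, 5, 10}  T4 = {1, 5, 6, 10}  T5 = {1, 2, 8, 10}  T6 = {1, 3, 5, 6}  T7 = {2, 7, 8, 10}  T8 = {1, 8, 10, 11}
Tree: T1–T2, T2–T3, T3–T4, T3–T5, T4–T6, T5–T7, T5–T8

No — bags containing vertex 3 are not connected in the tree.

A tree decomposition must satisfy three properties: every vertex lies in some bag; for every edge, both endpoints lie together in some bag; and for every vertex, the bags containing it form a connected subtree. Here bags containing vertex 3 are not connected in the tree, so the decomposition is invalid.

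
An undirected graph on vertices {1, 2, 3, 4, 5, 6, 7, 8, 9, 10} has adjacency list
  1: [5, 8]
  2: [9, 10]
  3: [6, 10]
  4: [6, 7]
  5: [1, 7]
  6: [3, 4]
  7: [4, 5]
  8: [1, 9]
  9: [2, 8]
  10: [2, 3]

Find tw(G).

2

A width-2 tree decomposition is:
Bags: B1 = {3, 6, 10}  B2 = {2, 6, 10}  B3 = {2, 6, 9}  B4 = {6, 8, 9}  B5 = {1, 6, 8}  B6 = {1, 5, 6}  B7 = {5, 6, 7}  B8 = {4, 6, 7}
Tree: B1–B2, B2–B3, B3–B4, B4–B5, B5–B6, B6–B7, B7–B8
Each bag holds 3 vertices, so the decomposition has width 2, which upper-bounds the treewidth. For the lower bound, G contains the cycle 6–3–10–2–9–8–1–5–7–4–6, so G is not a forest; only forests have treewidth ≤ 1, hence tw(G) ≥ 2. Combining the bounds, tw(G) = 2.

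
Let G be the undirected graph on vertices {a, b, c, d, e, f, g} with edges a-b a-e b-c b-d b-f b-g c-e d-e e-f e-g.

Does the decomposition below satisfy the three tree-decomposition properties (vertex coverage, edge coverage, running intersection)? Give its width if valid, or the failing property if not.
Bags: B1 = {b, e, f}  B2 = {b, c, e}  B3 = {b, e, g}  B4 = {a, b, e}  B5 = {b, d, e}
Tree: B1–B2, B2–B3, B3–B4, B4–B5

Yes; width 2.

Checking the three conditions: (i) the bags cover all of {a, b, c, d, e, f, g}; (ii) for each edge, some bag contains both endpoints; (iii) the bags containing any fixed vertex form a subtree. All hold, so the decomposition is valid with width 3 − 1 = 2.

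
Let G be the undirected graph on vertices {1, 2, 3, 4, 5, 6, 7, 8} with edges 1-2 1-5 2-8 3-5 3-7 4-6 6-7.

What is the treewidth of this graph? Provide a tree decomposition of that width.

The largest bag has 2 vertices, giving width 1; this decomposition certifies tw(G) ≤ 1. Any graph with an edge has treewidth ≥ 1, and G has the edge 8–2. Therefore the treewidth is 1.

Treewidth 1.
One such decomposition:
Bags: B1 = {2, 8}  B2 = {1, 2}  B3 = {1, 5}  B4 = {3, 5}  B5 = {3, 7}  B6 = {6, 7}  B7 = {4, 6}
Tree: B1–B2, B2–B3, B3–B4, B4–B5, B5–B6, B6–B7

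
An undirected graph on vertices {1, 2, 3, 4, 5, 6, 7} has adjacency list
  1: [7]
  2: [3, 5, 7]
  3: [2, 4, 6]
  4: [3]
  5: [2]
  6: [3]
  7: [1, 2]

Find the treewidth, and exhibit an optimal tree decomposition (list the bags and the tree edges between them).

Treewidth 1.
One optimal decomposition is:
Bags: B1 = {1, 7}  B2 = {2, 7}  B3 = {2, 5}  B4 = {2, 3}  B5 = {3, 6}  B6 = {3, 4}
Tree: B1–B2, B2–B3, B2–B4, B4–B5, B4–B6

Each bag holds 2 vertices, so the decomposition has width 1, which upper-bounds the treewidth. Any graph with an edge has treewidth ≥ 1, and G has the edge 7–1. Hence tw(G) = 1 exactly.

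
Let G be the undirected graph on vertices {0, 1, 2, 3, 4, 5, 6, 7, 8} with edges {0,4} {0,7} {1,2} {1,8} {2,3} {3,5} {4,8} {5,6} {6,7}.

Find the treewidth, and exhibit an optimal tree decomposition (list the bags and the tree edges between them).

Treewidth 2.
Bags: B1 = {2, 3, 5}  B2 = {2, 5, 6}  B3 = {2, 6, 7}  B4 = {0, 2, 7}  B5 = {0, 2, 4}  B6 = {2, 4, 8}  B7 = {1, 2, 8}
Tree: B1–B2, B2–B3, B3–B4, B4–B5, B5–B6, B6–B7

The largest bag has 3 vertices, giving width 2; this decomposition certifies tw(G) ≤ 2. For the lower bound, G contains the cycle 2–3–5–6–7–0–4–8–1–2, so G is not a forest; only forests have treewidth ≤ 1, hence tw(G) ≥ 2. Therefore the treewidth is 2.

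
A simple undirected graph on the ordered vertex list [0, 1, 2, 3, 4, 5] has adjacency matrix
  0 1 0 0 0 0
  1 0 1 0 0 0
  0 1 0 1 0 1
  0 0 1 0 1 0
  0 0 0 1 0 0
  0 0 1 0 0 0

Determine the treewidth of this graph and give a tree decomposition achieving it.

The largest bag has 2 vertices, giving width 1; this decomposition certifies tw(G) ≤ 1. G has an edge, so its treewidth is at least 1. Hence tw(G) = 1 exactly.

Treewidth 1.
One optimal decomposition is:
Bags: B1 = {1, 2}  B2 = {2, 5}  B3 = {2, 3}  B4 = {0, 1}  B5 = {3, 4}
Tree: B1–B2, B2–B3, B1–B4, B3–B5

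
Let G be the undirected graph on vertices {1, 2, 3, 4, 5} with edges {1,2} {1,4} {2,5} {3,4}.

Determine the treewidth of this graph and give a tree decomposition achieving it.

Treewidth 1.
Bags: B1 = {2, 5}  B2 = {1, 2}  B3 = {1, 4}  B4 = {3, 4}
Tree: B1–B2, B2–B3, B3–B4

Every bag has size at most 2, so the width is 2 − 1 = 1 and tw(G) ≤ 1. Since G has at least one edge (e.g. 5–2), it is not an edgeless graph, so tw(G) ≥ 1. Therefore the treewidth is 1.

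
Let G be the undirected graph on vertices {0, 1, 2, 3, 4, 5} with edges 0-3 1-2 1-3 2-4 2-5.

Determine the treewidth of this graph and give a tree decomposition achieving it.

Treewidth 1.
Bags: B1 = {2, 5}  B2 = {2, 4}  B3 = {1, 2}  B4 = {1, 3}  B5 = {0, 3}
Tree: B1–B2, B2–B3, B3–B4, B4–B5

The largest bag has 2 vertices, giving width 1; this decomposition certifies tw(G) ≤ 1. G has an edge, so its treewidth is at least 1. Combining the bounds, tw(G) = 1.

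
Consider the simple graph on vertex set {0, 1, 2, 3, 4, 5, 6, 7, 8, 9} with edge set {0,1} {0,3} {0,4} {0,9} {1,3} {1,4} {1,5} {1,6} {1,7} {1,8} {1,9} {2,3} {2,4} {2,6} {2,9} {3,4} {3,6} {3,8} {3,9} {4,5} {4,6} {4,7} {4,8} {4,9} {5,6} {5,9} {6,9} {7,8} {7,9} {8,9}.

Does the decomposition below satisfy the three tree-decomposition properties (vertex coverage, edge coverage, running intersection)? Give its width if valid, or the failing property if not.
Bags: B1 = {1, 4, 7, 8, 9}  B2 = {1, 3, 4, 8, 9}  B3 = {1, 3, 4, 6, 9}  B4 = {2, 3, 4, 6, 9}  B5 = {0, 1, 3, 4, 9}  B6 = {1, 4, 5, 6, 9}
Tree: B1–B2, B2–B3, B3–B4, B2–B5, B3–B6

Checking the three conditions: (i) the bags cover all of {0, 1, 2, 3, 4, 5, 6, 7, 8, 9}; (ii) for each edge, some bag contains both endpoints; (iii) the bags containing any fixed vertex form a subtree. All hold, so the decomposition is valid with width 5 − 1 = 4.

Yes; width 4.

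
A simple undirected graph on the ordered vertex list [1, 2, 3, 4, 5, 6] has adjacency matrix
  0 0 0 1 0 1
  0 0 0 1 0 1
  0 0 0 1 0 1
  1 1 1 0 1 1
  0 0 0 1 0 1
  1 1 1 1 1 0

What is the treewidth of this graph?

A width-2 tree decomposition is:
Bags: B1 = {2, 4, 6}  B2 = {1, 4, 6}  B3 = {4, 5, 6}  B4 = {3, 4, 6}
Tree: B1–B2, B2–B3, B1–B4
Each bag holds 3 vertices, so the decomposition has width 2, which upper-bounds the treewidth. Conversely, {1, 4, 6} is a clique of size 3, and the vertices of any clique must share a bag in every tree decomposition; so some bag has ≥ 3 vertices and tw(G) ≥ 2. Combining the bounds, tw(G) = 2.

2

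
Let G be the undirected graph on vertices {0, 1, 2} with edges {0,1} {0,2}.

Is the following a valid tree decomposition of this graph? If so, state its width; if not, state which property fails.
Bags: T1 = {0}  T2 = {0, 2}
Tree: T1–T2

A tree decomposition must satisfy three properties: every vertex lies in some bag; for every edge, both endpoints lie together in some bag; and for every vertex, the bags containing it form a connected subtree. Here vertex 1 appears in no bag, so the decomposition is invalid.

No — vertex 1 appears in no bag.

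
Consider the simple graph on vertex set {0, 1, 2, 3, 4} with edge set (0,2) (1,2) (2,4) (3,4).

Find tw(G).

1

A width-1 tree decomposition is:
Bags: B1 = {1, 2}  B2 = {2, 4}  B3 = {3, 4}  B4 = {0, 2}
Tree: B1–B2, B2–B3, B2–B4
Every bag has size at most 2, so the width is 2 − 1 = 1 and tw(G) ≤ 1. Any graph with an edge has treewidth ≥ 1, and G has the edge 2–1. Hence tw(G) = 1 exactly.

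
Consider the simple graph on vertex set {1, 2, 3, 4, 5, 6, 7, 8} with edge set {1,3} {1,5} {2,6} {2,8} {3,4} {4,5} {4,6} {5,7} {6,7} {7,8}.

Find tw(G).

2

A width-2 tree decomposition is:
Bags: B1 = {1, 3, 5}  B2 = {3, 4, 5}  B3 = {4, 5, 7}  B4 = {4, 6, 7}  B5 = {6, 7, 8}  B6 = {2, 6, 8}
Tree: B1–B2, B2–B3, B3–B4, B4–B5, B5–B6
The largest bag has 3 vertices, giving width 2; this decomposition certifies tw(G) ≤ 2. For the lower bound, G contains the cycle 1–3–4–5–1, so G is not a forest; only forests have treewidth ≤ 1, hence tw(G) ≥ 2. Combining the bounds, tw(G) = 2.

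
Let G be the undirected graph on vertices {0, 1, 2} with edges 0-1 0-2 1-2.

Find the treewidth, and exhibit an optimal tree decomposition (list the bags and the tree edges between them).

Treewidth 2.
One optimal decomposition is:
Bags: B1 = {0, 1, 2}
Tree: (single bag)

A single bag containing all 3 vertices is trivially a valid decomposition of width 2. Conversely, {0, 1, 2} is a clique of size 3, and the vertices of any clique must share a bag in every tree decomposition; so some bag has ≥ 3 vertices and tw(G) ≥ 2. The upper and lower bounds meet at 2, so that is the treewidth.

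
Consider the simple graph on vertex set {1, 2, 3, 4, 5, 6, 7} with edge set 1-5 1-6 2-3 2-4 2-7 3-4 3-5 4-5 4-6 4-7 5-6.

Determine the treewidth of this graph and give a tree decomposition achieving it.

Treewidth 2.
One optimal decomposition is:
Bags: B1 = {3, 4, 5}  B2 = {4, 5, 6}  B3 = {2, 3, 4}  B4 = {2, 4, 7}  B5 = {1, 5, 6}
Tree: B1–B2, B1–B3, B3–B4, B2–B5

The largest bag has 3 vertices, giving width 2; this decomposition certifies tw(G) ≤ 2. For the lower bound, the 3 vertices {1, 5, 6} are pairwise adjacent, and any tree decomposition puts a clique entirely inside one bag — forcing width ≥ 2. Hence tw(G) = 2 exactly.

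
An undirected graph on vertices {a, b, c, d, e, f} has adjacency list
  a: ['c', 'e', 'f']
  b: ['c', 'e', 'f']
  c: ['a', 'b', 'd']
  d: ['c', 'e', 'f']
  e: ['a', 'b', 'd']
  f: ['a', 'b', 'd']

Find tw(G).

A width-3 tree decomposition is:
Bags: B1 = {a, b, d, e}  B2 = {a, b, c, d}  B3 = {a, b, d, f}
Tree: B1–B2, B2–B3
The largest bag has 4 vertices, giving width 3; this decomposition certifies tw(G) ≤ 3. For the lower bound: the 4 vertex sets {d,e}, {b,c}, {a}, {f} are disjoint, each induces a connected subgraph, and every pair is joined by at least one edge of G. Contracting each set to a single vertex therefore yields K_{4} as a minor, and since treewidth is minor-monotone, tw(G) ≥ tw(K_{4}) = 3. Combining the bounds, tw(G) = 3.

3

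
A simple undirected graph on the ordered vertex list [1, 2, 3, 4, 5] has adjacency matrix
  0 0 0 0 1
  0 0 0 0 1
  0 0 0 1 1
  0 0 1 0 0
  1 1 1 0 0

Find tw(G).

1

A width-1 tree decomposition is:
Bags: B1 = {3, 5}  B2 = {3, 4}  B3 = {2, 5}  B4 = {1, 5}
Tree: B1–B2, B1–B3, B1–B4
The largest bag has 2 vertices, giving width 1; this decomposition certifies tw(G) ≤ 1. Since G has at least one edge (e.g. 3–5), it is not an edgeless graph, so tw(G) ≥ 1. Combining the bounds, tw(G) = 1.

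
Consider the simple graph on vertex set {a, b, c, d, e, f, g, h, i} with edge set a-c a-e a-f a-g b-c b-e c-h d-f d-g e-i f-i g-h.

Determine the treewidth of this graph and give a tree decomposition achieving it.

Treewidth 3.
Bags: B1 = {d, e, f, i}  B2 = {a, d, e, f}  B3 = {a, d, e, g}  B4 = {a, b, e, g}  B5 = {a, b, c, g}  B6 = {b, c, g, h}
Tree: B1–B2, B2–B3, B3–B4, B4–B5, B5–B6

The largest bag has 4 vertices, giving width 3; this decomposition certifies tw(G) ≤ 3. For the lower bound: the 4 vertex sets {d,f,i}, {e}, {a}, {b,c,g,h} are disjoint, each induces a connected subgraph, and every pair is joined by at least one edge of G. Contracting each set to a single vertex therefore yields K_{4} as a minor, and since treewidth is minor-monotone, tw(G) ≥ tw(K_{4}) = 3. Therefore the treewidth is 3.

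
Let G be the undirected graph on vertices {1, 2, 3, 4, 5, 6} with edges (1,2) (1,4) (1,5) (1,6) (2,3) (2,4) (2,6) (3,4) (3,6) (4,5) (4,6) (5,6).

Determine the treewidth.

3

A width-3 tree decomposition is:
Bags: B1 = {1, 2, 4, 6}  B2 = {2, 3, 4, 6}  B3 = {1, 4, 5, 6}
Tree: B1–B2, B1–B3
The largest bag has 4 vertices, giving width 3; this decomposition certifies tw(G) ≤ 3. On the other hand G contains the 4-clique {1, 2, 4, 6}. A clique must lie in a single bag of any decomposition, so no decomposition can have width below 3. Combining the bounds, tw(G) = 3.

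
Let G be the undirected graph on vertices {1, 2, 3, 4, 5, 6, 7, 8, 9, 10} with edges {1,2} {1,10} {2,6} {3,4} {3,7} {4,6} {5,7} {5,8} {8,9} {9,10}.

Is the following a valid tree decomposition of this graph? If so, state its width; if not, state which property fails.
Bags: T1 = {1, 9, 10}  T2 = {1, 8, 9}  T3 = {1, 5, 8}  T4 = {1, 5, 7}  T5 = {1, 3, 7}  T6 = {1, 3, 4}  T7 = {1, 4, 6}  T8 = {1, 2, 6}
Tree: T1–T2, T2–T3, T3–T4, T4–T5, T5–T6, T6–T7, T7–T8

Checking the three conditions: (i) the bags cover all of {1, 2, 3, 4, 5, 6, 7, 8, 9, 10}; (ii) for each edge, some bag contains both endpoints; (iii) the bags containing any fixed vertex form a subtree. All hold, so the decomposition is valid with width 3 − 1 = 2.

Yes; width 2.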